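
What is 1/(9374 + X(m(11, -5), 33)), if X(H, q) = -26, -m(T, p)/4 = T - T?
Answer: 1/9348 ≈ 0.00010697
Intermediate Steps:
m(T, p) = 0 (m(T, p) = -4*(T - T) = -4*0 = 0)
1/(9374 + X(m(11, -5), 33)) = 1/(9374 - 26) = 1/9348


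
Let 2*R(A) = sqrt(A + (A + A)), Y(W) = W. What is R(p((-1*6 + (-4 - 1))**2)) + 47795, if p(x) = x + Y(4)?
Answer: 47795 + 5*sqrt(15)/2 ≈ 47805.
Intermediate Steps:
p(x) = 4 + x (p(x) = x + 4 = 4 + x)
R(A) = sqrt(3)*sqrt(A)/2 (R(A) = sqrt(A + (A + A))/2 = sqrt(A + 2*A)/2 = sqrt(3*A)/2 = (sqrt(3)*sqrt(A))/2 = sqrt(3)*sqrt(A)/2)
R(p((-1*6 + (-4 - 1))**2)) + 47795 = sqrt(3)*sqrt(4 + (-1*6 + (-4 - 1))**2)/2 + 47795 = sqrt(3)*sqrt(4 + (-6 - 5)**2)/2 + 47795 = sqrt(3)*sqrt(4 + (-11)**2)/2 + 47795 = sqrt(3)*sqrt(4 + 121)/2 + 47795 = sqrt(3)*sqrt(125)/2 + 47795 = sqrt(3)*(5*sqrt(5))/2 + 47795 = 5*sqrt(15)/2 + 47795 = 47795 + 5*sqrt(15)/2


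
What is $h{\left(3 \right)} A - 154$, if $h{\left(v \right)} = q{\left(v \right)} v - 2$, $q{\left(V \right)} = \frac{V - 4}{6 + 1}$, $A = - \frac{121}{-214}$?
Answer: $- \frac{232749}{1498} \approx -155.37$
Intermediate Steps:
$A = \frac{121}{214}$ ($A = \left(-121\right) \left(- \frac{1}{214}\right) = \frac{121}{214} \approx 0.56542$)
$q{\left(V \right)} = - \frac{4}{7} + \frac{V}{7}$ ($q{\left(V \right)} = \frac{-4 + V}{7} = \left(-4 + V\right) \frac{1}{7} = - \frac{4}{7} + \frac{V}{7}$)
$h{\left(v \right)} = -2 + v \left(- \frac{4}{7} + \frac{v}{7}\right)$ ($h{\left(v \right)} = \left(- \frac{4}{7} + \frac{v}{7}\right) v - 2 = v \left(- \frac{4}{7} + \frac{v}{7}\right) - 2 = -2 + v \left(- \frac{4}{7} + \frac{v}{7}\right)$)
$h{\left(3 \right)} A - 154 = \left(-2 + \frac{1}{7} \cdot 3 \left(-4 + 3\right)\right) \frac{121}{214} - 154 = \left(-2 + \frac{1}{7} \cdot 3 \left(-1\right)\right) \frac{121}{214} - 154 = \left(-2 - \frac{3}{7}\right) \frac{121}{214} - 154 = \left(- \frac{17}{7}\right) \frac{121}{214} - 154 = - \frac{2057}{1498} - 154 = - \frac{232749}{1498}$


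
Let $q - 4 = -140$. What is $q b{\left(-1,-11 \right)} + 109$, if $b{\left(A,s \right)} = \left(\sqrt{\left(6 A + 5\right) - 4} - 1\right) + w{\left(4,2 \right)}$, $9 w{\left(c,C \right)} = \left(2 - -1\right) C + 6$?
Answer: $\frac{191}{3} - 136 i \sqrt{5} \approx 63.667 - 304.11 i$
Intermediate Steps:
$w{\left(c,C \right)} = \frac{2}{3} + \frac{C}{3}$ ($w{\left(c,C \right)} = \frac{\left(2 - -1\right) C + 6}{9} = \frac{\left(2 + 1\right) C + 6}{9} = \frac{3 C + 6}{9} = \frac{6 + 3 C}{9} = \frac{2}{3} + \frac{C}{3}$)
$q = -136$ ($q = 4 - 140 = -136$)
$b{\left(A,s \right)} = \frac{1}{3} + \sqrt{1 + 6 A}$ ($b{\left(A,s \right)} = \left(\sqrt{\left(6 A + 5\right) - 4} - 1\right) + \left(\frac{2}{3} + \frac{1}{3} \cdot 2\right) = \left(\sqrt{\left(5 + 6 A\right) - 4} - 1\right) + \left(\frac{2}{3} + \frac{2}{3}\right) = \left(\sqrt{1 + 6 A} - 1\right) + \frac{4}{3} = \left(-1 + \sqrt{1 + 6 A}\right) + \frac{4}{3} = \frac{1}{3} + \sqrt{1 + 6 A}$)
$q b{\left(-1,-11 \right)} + 109 = - 136 \left(\frac{1}{3} + \sqrt{1 + 6 \left(-1\right)}\right) + 109 = - 136 \left(\frac{1}{3} + \sqrt{1 - 6}\right) + 109 = - 136 \left(\frac{1}{3} + \sqrt{-5}\right) + 109 = - 136 \left(\frac{1}{3} + i \sqrt{5}\right) + 109 = \left(- \frac{136}{3} - 136 i \sqrt{5}\right) + 109 = \frac{191}{3} - 136 i \sqrt{5}$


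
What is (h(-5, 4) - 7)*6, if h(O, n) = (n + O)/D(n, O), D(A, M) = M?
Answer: -204/5 ≈ -40.800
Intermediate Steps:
h(O, n) = (O + n)/O (h(O, n) = (n + O)/O = (O + n)/O)
(h(-5, 4) - 7)*6 = ((-5 + 4)/(-5) - 7)*6 = (-⅕*(-1) - 7)*6 = (⅕ - 7)*6 = -34/5*6 = -204/5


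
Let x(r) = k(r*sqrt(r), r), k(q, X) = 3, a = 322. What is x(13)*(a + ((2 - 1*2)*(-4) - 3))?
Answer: 957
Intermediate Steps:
x(r) = 3
x(13)*(a + ((2 - 1*2)*(-4) - 3)) = 3*(322 + ((2 - 1*2)*(-4) - 3)) = 3*(322 + ((2 - 2)*(-4) - 3)) = 3*(322 + (0*(-4) - 3)) = 3*(322 + (0 - 3)) = 3*(322 - 3) = 3*319 = 957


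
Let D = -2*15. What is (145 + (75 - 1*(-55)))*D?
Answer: -8250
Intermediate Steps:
D = -30
(145 + (75 - 1*(-55)))*D = (145 + (75 - 1*(-55)))*(-30) = (145 + (75 + 55))*(-30) = (145 + 130)*(-30) = 275*(-30) = -8250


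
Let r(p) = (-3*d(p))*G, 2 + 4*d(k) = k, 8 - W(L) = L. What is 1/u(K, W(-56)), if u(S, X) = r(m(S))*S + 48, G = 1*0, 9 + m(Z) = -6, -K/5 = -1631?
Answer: 1/48 ≈ 0.020833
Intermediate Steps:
K = 8155 (K = -5*(-1631) = 8155)
W(L) = 8 - L
d(k) = -1/2 + k/4
m(Z) = -15 (m(Z) = -9 - 6 = -15)
G = 0
r(p) = 0 (r(p) = -3*(-1/2 + p/4)*0 = (3/2 - 3*p/4)*0 = 0)
u(S, X) = 48 (u(S, X) = 0*S + 48 = 0 + 48 = 48)
1/u(K, W(-56)) = 1/48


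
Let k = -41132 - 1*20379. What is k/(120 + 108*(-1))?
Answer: -61511/12 ≈ -5125.9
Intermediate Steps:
k = -61511 (k = -41132 - 20379 = -61511)
k/(120 + 108*(-1)) = -61511/(120 + 108*(-1)) = -61511/(120 - 108) = -61511/12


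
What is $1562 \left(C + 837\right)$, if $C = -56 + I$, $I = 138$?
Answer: $1435478$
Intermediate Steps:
$C = 82$ ($C = -56 + 138 = 82$)
$1562 \left(C + 837\right) = 1562 \left(82 + 837\right) = 1562 \cdot 919 = 1435478$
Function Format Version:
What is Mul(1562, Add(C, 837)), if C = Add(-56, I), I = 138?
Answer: 1435478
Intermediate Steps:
C = 82 (C = Add(-56, 138) = 82)
Mul(1562, Add(C, 837)) = Mul(1562, Add(82, 837)) = Mul(1562, 919) = 1435478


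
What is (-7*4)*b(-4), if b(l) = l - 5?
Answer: 252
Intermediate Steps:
b(l) = -5 + l
(-7*4)*b(-4) = (-7*4)*(-5 - 4) = -28*(-9) = 252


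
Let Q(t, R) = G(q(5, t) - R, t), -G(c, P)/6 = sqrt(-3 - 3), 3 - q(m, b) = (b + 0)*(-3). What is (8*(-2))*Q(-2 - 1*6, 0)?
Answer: 96*I*sqrt(6) ≈ 235.15*I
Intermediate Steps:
q(m, b) = 3 + 3*b (q(m, b) = 3 - (b + 0)*(-3) = 3 - b*(-3) = 3 - (-3)*b = 3 + 3*b)
G(c, P) = -6*I*sqrt(6) (G(c, P) = -6*sqrt(-3 - 3) = -6*I*sqrt(6))
Q(t, R) = -6*I*sqrt(6)
(8*(-2))*Q(-2 - 1*6, 0) = (8*(-2))*(-6*I*sqrt(6)) = -(-96)*I*sqrt(6) = 96*I*sqrt(6)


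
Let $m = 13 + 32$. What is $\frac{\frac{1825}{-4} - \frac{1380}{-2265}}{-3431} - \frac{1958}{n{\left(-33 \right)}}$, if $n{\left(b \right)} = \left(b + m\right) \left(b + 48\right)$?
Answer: $- \frac{1002018283}{93254580} \approx -10.745$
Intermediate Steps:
$m = 45$
$n{\left(b \right)} = \left(45 + b\right) \left(48 + b\right)$ ($n{\left(b \right)} = \left(b + 45\right) \left(b + 48\right) = \left(45 + b\right) \left(48 + b\right)$)
$\frac{\frac{1825}{-4} - \frac{1380}{-2265}}{-3431} - \frac{1958}{n{\left(-33 \right)}} = \frac{\frac{1825}{-4} - \frac{1380}{-2265}}{-3431} - \frac{1958}{2160 + \left(-33\right)^{2} + 93 \left(-33\right)} = \left(1825 \left(- \frac{1}{4}\right) - - \frac{92}{151}\right) \left(- \frac{1}{3431}\right) - \frac{1958}{2160 + 1089 - 3069} = \left(- \frac{1825}{4} + \frac{92}{151}\right) \left(- \frac{1}{3431}\right) - \frac{1958}{180} = \left(- \frac{275207}{604}\right) \left(- \frac{1}{3431}\right) - \frac{979}{90} = \frac{275207}{2072324} - \frac{979}{90} = - \frac{1002018283}{93254580}$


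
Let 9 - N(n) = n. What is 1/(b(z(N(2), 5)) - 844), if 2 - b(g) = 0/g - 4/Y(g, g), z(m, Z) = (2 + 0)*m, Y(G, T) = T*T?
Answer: -49/41257 ≈ -0.0011877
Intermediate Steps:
N(n) = 9 - n
Y(G, T) = T²
z(m, Z) = 2*m
b(g) = 2 + 4/g² (b(g) = 2 - (0/g - 4/g²) = 2 - (0 - 4/g²) = 2 - (-4)/g² = 2 + 4/g²)
1/(b(z(N(2), 5)) - 844) = 1/((2 + 4/(2*(9 - 1*2))²) - 844) = 1/((2 + 4/(2*(9 - 2))²) - 844) = 1/((2 + 4/(2*7)²) - 844) = 1/((2 + 4/14²) - 844) = 1/((2 + 4*(1/196)) - 844) = 1/((2 + 1/49) - 844) = 1/(99/49 - 844) = 1/(-41257/49) = -49/41257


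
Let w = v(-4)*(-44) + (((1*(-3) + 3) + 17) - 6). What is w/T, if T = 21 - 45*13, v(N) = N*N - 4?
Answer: 11/12 ≈ 0.91667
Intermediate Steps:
v(N) = -4 + N**2 (v(N) = N**2 - 4 = -4 + N**2)
T = -564 (T = 21 - 585 = -564)
w = -517 (w = (-4 + (-4)**2)*(-44) + (((1*(-3) + 3) + 17) - 6) = (-4 + 16)*(-44) + (((-3 + 3) + 17) - 6) = 12*(-44) + ((0 + 17) - 6) = -528 + (17 - 6) = -528 + 11 = -517)
w/T = -517/(-564) = -517*(-1/564) = 11/12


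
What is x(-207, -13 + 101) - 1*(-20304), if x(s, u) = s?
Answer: 20097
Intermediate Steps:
x(-207, -13 + 101) - 1*(-20304) = -207 - 1*(-20304) = -207 + 20304 = 20097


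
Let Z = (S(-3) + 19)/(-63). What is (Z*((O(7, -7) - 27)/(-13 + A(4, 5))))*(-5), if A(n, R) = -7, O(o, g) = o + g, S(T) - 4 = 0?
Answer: 69/28 ≈ 2.4643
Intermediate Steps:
S(T) = 4 (S(T) = 4 + 0 = 4)
O(o, g) = g + o
Z = -23/63 (Z = (4 + 19)/(-63) = 23*(-1/63) = -23/63 ≈ -0.36508)
(Z*((O(7, -7) - 27)/(-13 + A(4, 5))))*(-5) = -23*((-7 + 7) - 27)/(63*(-13 - 7))*(-5) = -23*(0 - 27)/(63*(-20))*(-5) = -(-69)*(-1)/(7*20)*(-5) = -23/63*27/20*(-5) = -69/140*(-5) = 69/28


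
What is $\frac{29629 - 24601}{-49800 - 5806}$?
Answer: $- \frac{2514}{27803} \approx -0.090422$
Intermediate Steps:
$\frac{29629 - 24601}{-49800 - 5806} = \frac{5028}{-55606} = 5028 \left(- \frac{1}{55606}\right) = - \frac{2514}{27803}$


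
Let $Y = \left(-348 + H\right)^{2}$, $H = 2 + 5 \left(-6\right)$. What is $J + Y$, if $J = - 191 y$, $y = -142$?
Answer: $168498$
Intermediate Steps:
$H = -28$ ($H = 2 - 30 = -28$)
$Y = 141376$ ($Y = \left(-348 - 28\right)^{2} = \left(-376\right)^{2} = 141376$)
$J = 27122$ ($J = \left(-191\right) \left(-142\right) = 27122$)
$J + Y = 27122 + 141376 = 168498$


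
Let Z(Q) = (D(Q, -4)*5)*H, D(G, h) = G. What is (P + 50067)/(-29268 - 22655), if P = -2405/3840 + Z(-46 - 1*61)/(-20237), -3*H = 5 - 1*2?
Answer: -778131970195/806988096768 ≈ -0.96424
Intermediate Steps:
H = -1 (H = -(5 - 1*2)/3 = -(5 - 2)/3 = -⅓*3 = -1)
Z(Q) = -5*Q (Z(Q) = (Q*5)*(-1) = (5*Q)*(-1) = -5*Q)
P = -10144877/15542016 (P = -2405/3840 - 5*(-46 - 1*61)/(-20237) = -2405*1/3840 - 5*(-46 - 61)*(-1/20237) = -481/768 - 5*(-107)*(-1/20237) = -481/768 + 535*(-1/20237) = -481/768 - 535/20237 = -10144877/15542016 ≈ -0.65274)
(P + 50067)/(-29268 - 22655) = (-10144877/15542016 + 50067)/(-29268 - 22655) = (778131970195/15542016)/(-51923) = (778131970195/15542016)*(-1/51923) = -778131970195/806988096768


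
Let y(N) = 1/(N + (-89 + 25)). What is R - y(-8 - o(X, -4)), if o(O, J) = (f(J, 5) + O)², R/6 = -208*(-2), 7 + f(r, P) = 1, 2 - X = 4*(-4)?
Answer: 539137/216 ≈ 2496.0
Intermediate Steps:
X = 18 (X = 2 - 4*(-4) = 2 - 1*(-16) = 2 + 16 = 18)
f(r, P) = -6 (f(r, P) = -7 + 1 = -6)
R = 2496 (R = 6*(-208*(-2)) = 6*416 = 2496)
o(O, J) = (-6 + O)²
y(N) = 1/(-64 + N) (y(N) = 1/(N - 64) = 1/(-64 + N))
R - y(-8 - o(X, -4)) = 2496 - 1/(-64 + (-8 - (-6 + 18)²)) = 2496 - 1/(-64 + (-8 - 1*12²)) = 2496 - 1/(-64 + (-8 - 1*144)) = 2496 - 1/(-64 + (-8 - 144)) = 2496 - 1/(-64 - 152) = 2496 - 1/(-216) = 2496 - 1*(-1/216) = 2496 + 1/216 = 539137/216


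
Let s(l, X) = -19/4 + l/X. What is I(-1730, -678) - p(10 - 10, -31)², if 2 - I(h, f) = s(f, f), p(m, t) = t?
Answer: -3821/4 ≈ -955.25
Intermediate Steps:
s(l, X) = -19/4 + l/X (s(l, X) = -19*¼ + l/X = -19/4 + l/X)
I(h, f) = 23/4 (I(h, f) = 2 - (-19/4 + f/f) = 2 - (-19/4 + 1) = 2 - 1*(-15/4) = 2 + 15/4 = 23/4)
I(-1730, -678) - p(10 - 10, -31)² = 23/4 - 1*(-31)² = 23/4 - 1*961 = 23/4 - 961 = -3821/4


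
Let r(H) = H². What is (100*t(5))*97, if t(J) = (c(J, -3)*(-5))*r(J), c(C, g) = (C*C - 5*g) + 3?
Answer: -52137500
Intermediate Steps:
c(C, g) = 3 + C² - 5*g (c(C, g) = (C² - 5*g) + 3 = 3 + C² - 5*g)
t(J) = J²*(-90 - 5*J²) (t(J) = ((3 + J² - 5*(-3))*(-5))*J² = ((3 + J² + 15)*(-5))*J² = ((18 + J²)*(-5))*J² = (-90 - 5*J²)*J² = J²*(-90 - 5*J²))
(100*t(5))*97 = (100*(5*5²*(-18 - 1*5²)))*97 = (100*(5*25*(-18 - 1*25)))*97 = (100*(5*25*(-18 - 25)))*97 = (100*(5*25*(-43)))*97 = (100*(-5375))*97 = -537500*97 = -52137500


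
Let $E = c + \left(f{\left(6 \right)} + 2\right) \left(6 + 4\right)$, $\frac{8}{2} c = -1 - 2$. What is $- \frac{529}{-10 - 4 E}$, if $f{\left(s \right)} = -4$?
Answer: $- \frac{529}{73} \approx -7.2466$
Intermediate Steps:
$c = - \frac{3}{4}$ ($c = \frac{-1 - 2}{4} = \frac{1}{4} \left(-3\right) = - \frac{3}{4} \approx -0.75$)
$E = - \frac{83}{4}$ ($E = - \frac{3}{4} + \left(-4 + 2\right) \left(6 + 4\right) = - \frac{3}{4} - 20 = - \frac{83}{4} \approx -20.75$)
$- \frac{529}{-10 - 4 E} = - \frac{529}{-10 - -83} = - \frac{529}{-10 + 83} = - \frac{529}{73}$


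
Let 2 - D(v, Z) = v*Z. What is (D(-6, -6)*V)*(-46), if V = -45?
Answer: -70380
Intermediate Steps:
D(v, Z) = 2 - Z*v (D(v, Z) = 2 - v*Z = 2 - Z*v)
(D(-6, -6)*V)*(-46) = ((2 - 1*(-6)*(-6))*(-45))*(-46) = ((2 - 36)*(-45))*(-46) = -34*(-45)*(-46) = 1530*(-46) = -70380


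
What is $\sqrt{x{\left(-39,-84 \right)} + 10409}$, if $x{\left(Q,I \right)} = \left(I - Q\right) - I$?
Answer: $4 \sqrt{653} \approx 102.22$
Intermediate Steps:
$x{\left(Q,I \right)} = - Q$
$\sqrt{x{\left(-39,-84 \right)} + 10409} = \sqrt{\left(-1\right) \left(-39\right) + 10409} = \sqrt{39 + 10409} = \sqrt{10448} = 4 \sqrt{653}$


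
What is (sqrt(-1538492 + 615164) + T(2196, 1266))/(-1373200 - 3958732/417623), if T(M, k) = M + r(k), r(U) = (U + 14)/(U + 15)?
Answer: -293834948947/183658206911823 - 835246*I*sqrt(1603)/47790321861 ≈ -0.0015999 - 0.00069975*I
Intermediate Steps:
r(U) = (14 + U)/(15 + U)
T(M, k) = M + (14 + k)/(15 + k)
(sqrt(-1538492 + 615164) + T(2196, 1266))/(-1373200 - 3958732/417623) = (sqrt(-1538492 + 615164) + (14 + 1266 + 2196*(15 + 1266))/(15 + 1266))/(-1373200 - 3958732/417623) = (sqrt(-923328) + (14 + 1266 + 2196*1281)/1281)/(-1373200 - 3958732*1/417623) = (24*I*sqrt(1603) + (14 + 1266 + 2813076)/1281)/(-1373200 - 3958732/417623) = (24*I*sqrt(1603) + (1/1281)*2814356)/(-573483862332/417623) = (24*I*sqrt(1603) + 2814356/1281)*(-417623/573483862332) = (2814356/1281 + 24*I*sqrt(1603))*(-417623/573483862332) = -293834948947/183658206911823 - 835246*I*sqrt(1603)/47790321861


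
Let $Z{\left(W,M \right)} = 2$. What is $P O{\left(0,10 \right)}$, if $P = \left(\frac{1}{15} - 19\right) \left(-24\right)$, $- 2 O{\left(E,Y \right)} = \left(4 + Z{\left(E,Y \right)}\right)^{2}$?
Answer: $- \frac{40896}{5} \approx -8179.2$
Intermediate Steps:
$O{\left(E,Y \right)} = -18$ ($O{\left(E,Y \right)} = - \frac{\left(4 + 2\right)^{2}}{2} = - \frac{6^{2}}{2} = \left(- \frac{1}{2}\right) 36 = -18$)
$P = \frac{2272}{5}$ ($P = \left(\frac{1}{15} - 19\right) \left(-24\right) = \left(- \frac{284}{15}\right) \left(-24\right) = \frac{2272}{5} \approx 454.4$)
$P O{\left(0,10 \right)} = \frac{2272}{5} \left(-18\right) = - \frac{40896}{5}$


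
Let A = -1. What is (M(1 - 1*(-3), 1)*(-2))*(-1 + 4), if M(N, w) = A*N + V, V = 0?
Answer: 24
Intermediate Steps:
M(N, w) = -N (M(N, w) = -N + 0 = -N)
(M(1 - 1*(-3), 1)*(-2))*(-1 + 4) = (-(1 - 1*(-3))*(-2))*(-1 + 4) = (-(1 + 3)*(-2))*3 = (-1*4*(-2))*3 = -4*(-2)*3 = 8*3 = 24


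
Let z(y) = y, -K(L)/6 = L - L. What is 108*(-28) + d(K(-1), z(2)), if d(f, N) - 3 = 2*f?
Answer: -3021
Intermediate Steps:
K(L) = 0 (K(L) = -6*(L - L) = -6*0 = 0)
d(f, N) = 3 + 2*f
108*(-28) + d(K(-1), z(2)) = 108*(-28) + (3 + 2*0) = -3024 + (3 + 0) = -3024 + 3 = -3021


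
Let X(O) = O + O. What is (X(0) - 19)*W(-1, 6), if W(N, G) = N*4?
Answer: 76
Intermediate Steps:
W(N, G) = 4*N
X(O) = 2*O
(X(0) - 19)*W(-1, 6) = (2*0 - 19)*(4*(-1)) = (0 - 19)*(-4) = -19*(-4) = 76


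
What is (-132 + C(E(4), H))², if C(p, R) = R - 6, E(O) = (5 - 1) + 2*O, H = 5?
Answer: 17689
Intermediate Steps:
E(O) = 4 + 2*O
C(p, R) = -6 + R
(-132 + C(E(4), H))² = (-132 + (-6 + 5))² = (-132 - 1)² = (-133)² = 17689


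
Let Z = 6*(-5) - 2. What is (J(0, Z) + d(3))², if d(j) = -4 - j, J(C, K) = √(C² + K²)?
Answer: 625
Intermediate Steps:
Z = -32 (Z = -30 - 2 = -32)
(J(0, Z) + d(3))² = (√(0² + (-32)²) + (-4 - 1*3))² = (√(0 + 1024) + (-4 - 3))² = (√1024 - 7)² = (32 - 7)² = 25² = 625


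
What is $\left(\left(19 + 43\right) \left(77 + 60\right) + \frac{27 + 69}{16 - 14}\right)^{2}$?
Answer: $72965764$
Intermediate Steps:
$\left(\left(19 + 43\right) \left(77 + 60\right) + \frac{27 + 69}{16 - 14}\right)^{2} = \left(62 \cdot 137 + \frac{96}{2}\right)^{2} = \left(8494 + 96 \cdot \frac{1}{2}\right)^{2} = \left(8494 + 48\right)^{2} = 8542^{2} = 72965764$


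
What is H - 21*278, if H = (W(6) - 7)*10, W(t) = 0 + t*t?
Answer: -5548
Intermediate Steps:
W(t) = t² (W(t) = 0 + t² = t²)
H = 290 (H = (6² - 7)*10 = (36 - 7)*10 = 29*10 = 290)
H - 21*278 = 290 - 21*278 = 290 - 5838 = -5548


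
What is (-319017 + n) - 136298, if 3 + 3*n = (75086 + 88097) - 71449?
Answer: -424738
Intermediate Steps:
n = 30577 (n = -1 + ((75086 + 88097) - 71449)/3 = -1 + (163183 - 71449)/3 = -1 + (⅓)*91734 = -1 + 30578 = 30577)
(-319017 + n) - 136298 = (-319017 + 30577) - 136298 = -288440 - 136298 = -424738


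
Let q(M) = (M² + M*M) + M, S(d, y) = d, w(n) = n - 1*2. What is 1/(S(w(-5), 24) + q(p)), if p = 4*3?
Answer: 1/293 ≈ 0.0034130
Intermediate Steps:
w(n) = -2 + n (w(n) = n - 2 = -2 + n)
p = 12
q(M) = M + 2*M² (q(M) = (M² + M²) + M = 2*M² + M = M + 2*M²)
1/(S(w(-5), 24) + q(p)) = 1/((-2 - 5) + 12*(1 + 2*12)) = 1/(-7 + 12*(1 + 24)) = 1/(-7 + 12*25) = 1/(-7 + 300) = 1/293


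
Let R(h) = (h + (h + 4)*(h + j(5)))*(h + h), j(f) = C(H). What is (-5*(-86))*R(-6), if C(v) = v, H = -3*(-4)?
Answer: 92880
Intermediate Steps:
H = 12
j(f) = 12
R(h) = 2*h*(h + (4 + h)*(12 + h)) (R(h) = (h + (h + 4)*(h + 12))*(h + h) = (h + (4 + h)*(12 + h))*(2*h) = 2*h*(h + (4 + h)*(12 + h)))
(-5*(-86))*R(-6) = (-5*(-86))*(2*(-6)*(48 + (-6)**2 + 17*(-6))) = 430*(2*(-6)*(48 + 36 - 102)) = 430*(2*(-6)*(-18)) = 430*216 = 92880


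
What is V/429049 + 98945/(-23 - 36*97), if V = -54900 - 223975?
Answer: -8686499786/301621447 ≈ -28.799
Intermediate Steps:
V = -278875
V/429049 + 98945/(-23 - 36*97) = -278875/429049 + 98945/(-23 - 36*97) = -278875*1/429049 + 98945/(-23 - 3492) = -278875/429049 + 98945/(-3515) = -278875/429049 + 98945*(-1/3515) = -278875/429049 - 19789/703 = -8686499786/301621447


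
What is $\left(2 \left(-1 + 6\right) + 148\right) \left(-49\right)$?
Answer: $-7742$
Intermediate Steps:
$\left(2 \left(-1 + 6\right) + 148\right) \left(-49\right) = \left(2 \cdot 5 + 148\right) \left(-49\right) = \left(10 + 148\right) \left(-49\right) = 158 \left(-49\right) = -7742$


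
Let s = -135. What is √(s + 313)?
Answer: √178 ≈ 13.342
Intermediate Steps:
√(s + 313) = √(-135 + 313) = √178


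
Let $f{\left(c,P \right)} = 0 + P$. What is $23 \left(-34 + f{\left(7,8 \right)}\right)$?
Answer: $-598$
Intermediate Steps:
$f{\left(c,P \right)} = P$
$23 \left(-34 + f{\left(7,8 \right)}\right) = 23 \left(-34 + 8\right) = 23 \left(-26\right) = -598$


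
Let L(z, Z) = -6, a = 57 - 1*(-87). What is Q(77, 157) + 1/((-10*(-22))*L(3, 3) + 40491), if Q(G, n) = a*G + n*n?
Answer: 1399854028/39171 ≈ 35737.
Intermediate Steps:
a = 144 (a = 57 + 87 = 144)
Q(G, n) = n**2 + 144*G (Q(G, n) = 144*G + n*n = 144*G + n**2 = n**2 + 144*G)
Q(77, 157) + 1/((-10*(-22))*L(3, 3) + 40491) = (157**2 + 144*77) + 1/(-10*(-22)*(-6) + 40491) = (24649 + 11088) + 1/(220*(-6) + 40491) = 35737 + 1/(-1320 + 40491) = 35737 + 1/39171 = 1399854028/39171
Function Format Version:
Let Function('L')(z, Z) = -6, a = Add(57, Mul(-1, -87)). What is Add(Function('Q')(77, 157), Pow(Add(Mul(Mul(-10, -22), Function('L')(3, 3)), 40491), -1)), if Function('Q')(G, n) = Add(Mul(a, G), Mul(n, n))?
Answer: Rational(1399854028, 39171) ≈ 35737.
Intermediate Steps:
a = 144 (a = Add(57, 87) = 144)
Function('Q')(G, n) = Add(Pow(n, 2), Mul(144, G)) (Function('Q')(G, n) = Add(Mul(144, G), Mul(n, n)) = Add(Mul(144, G), Pow(n, 2)) = Add(Pow(n, 2), Mul(144, G)))
Add(Function('Q')(77, 157), Pow(Add(Mul(Mul(-10, -22), Function('L')(3, 3)), 40491), -1)) = Add(Add(Pow(157, 2), Mul(144, 77)), Pow(Add(Mul(Mul(-10, -22), -6), 40491), -1)) = Add(Add(24649, 11088), Pow(Add(Mul(220, -6), 40491), -1)) = Add(35737, Pow(Add(-1320, 40491), -1)) = Add(35737, Pow(39171, -1)) = Add(35737, Rational(1, 39171)) = Rational(1399854028, 39171)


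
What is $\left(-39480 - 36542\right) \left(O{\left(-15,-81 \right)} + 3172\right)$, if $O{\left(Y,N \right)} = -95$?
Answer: $-233919694$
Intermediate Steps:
$\left(-39480 - 36542\right) \left(O{\left(-15,-81 \right)} + 3172\right) = \left(-39480 - 36542\right) \left(-95 + 3172\right) = \left(-76022\right) 3077 = -233919694$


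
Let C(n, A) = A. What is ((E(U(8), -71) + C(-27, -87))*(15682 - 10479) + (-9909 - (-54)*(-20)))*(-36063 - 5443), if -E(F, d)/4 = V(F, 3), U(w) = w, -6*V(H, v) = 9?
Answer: 17948522592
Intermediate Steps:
V(H, v) = -3/2 (V(H, v) = -1/6*9 = -3/2)
E(F, d) = 6 (E(F, d) = -4*(-3/2) = 6)
((E(U(8), -71) + C(-27, -87))*(15682 - 10479) + (-9909 - (-54)*(-20)))*(-36063 - 5443) = ((6 - 87)*(15682 - 10479) + (-9909 - (-54)*(-20)))*(-36063 - 5443) = (-81*5203 + (-9909 - 1*1080))*(-41506) = (-421443 + (-9909 - 1080))*(-41506) = (-421443 - 10989)*(-41506) = -432432*(-41506) = 17948522592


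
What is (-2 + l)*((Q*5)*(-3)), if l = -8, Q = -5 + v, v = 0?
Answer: -750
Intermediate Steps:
Q = -5 (Q = -5 + 0 = -5)
(-2 + l)*((Q*5)*(-3)) = (-2 - 8)*(-5*5*(-3)) = -(-250)*(-3) = -10*75 = -750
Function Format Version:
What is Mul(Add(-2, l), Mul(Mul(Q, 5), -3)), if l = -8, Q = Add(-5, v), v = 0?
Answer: -750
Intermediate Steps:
Q = -5 (Q = Add(-5, 0) = -5)
Mul(Add(-2, l), Mul(Mul(Q, 5), -3)) = Mul(Add(-2, -8), Mul(Mul(-5, 5), -3)) = Mul(-10, Mul(-25, -3)) = Mul(-10, 75) = -750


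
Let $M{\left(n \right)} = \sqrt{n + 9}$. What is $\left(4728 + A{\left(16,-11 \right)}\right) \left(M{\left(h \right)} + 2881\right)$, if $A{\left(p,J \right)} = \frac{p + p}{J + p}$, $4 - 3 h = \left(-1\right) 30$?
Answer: $\frac{68199032}{5} + \frac{23672 \sqrt{183}}{15} \approx 1.3661 \cdot 10^{7}$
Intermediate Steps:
$h = \frac{34}{3}$ ($h = \frac{4}{3} - \frac{\left(-1\right) 30}{3} = \frac{4}{3} - -10 = \frac{4}{3} + 10 = \frac{34}{3} \approx 11.333$)
$A{\left(p,J \right)} = \frac{2 p}{J + p}$
$M{\left(n \right)} = \sqrt{9 + n}$
$\left(4728 + A{\left(16,-11 \right)}\right) \left(M{\left(h \right)} + 2881\right) = \left(4728 + 2 \cdot 16 \frac{1}{-11 + 16}\right) \left(\sqrt{9 + \frac{34}{3}} + 2881\right) = \left(4728 + 2 \cdot 16 \cdot \frac{1}{5}\right) \left(\sqrt{\frac{61}{3}} + 2881\right) = \left(4728 + 2 \cdot 16 \cdot \frac{1}{5}\right) \left(\frac{\sqrt{183}}{3} + 2881\right) = \left(4728 + \frac{32}{5}\right) \left(2881 + \frac{\sqrt{183}}{3}\right) = \frac{23672 \left(2881 + \frac{\sqrt{183}}{3}\right)}{5} = \frac{68199032}{5} + \frac{23672 \sqrt{183}}{15}$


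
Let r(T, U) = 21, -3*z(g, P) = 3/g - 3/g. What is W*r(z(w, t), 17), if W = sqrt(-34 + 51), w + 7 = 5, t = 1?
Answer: 21*sqrt(17) ≈ 86.585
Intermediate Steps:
w = -2 (w = -7 + 5 = -2)
z(g, P) = 0 (z(g, P) = -(3/g - 3/g)/3 = -1/3*0 = 0)
W = sqrt(17) ≈ 4.1231
W*r(z(w, t), 17) = sqrt(17)*21 = 21*sqrt(17)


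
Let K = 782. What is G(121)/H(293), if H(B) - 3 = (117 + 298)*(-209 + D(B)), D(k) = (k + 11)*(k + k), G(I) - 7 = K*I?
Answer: 94629/73843028 ≈ 0.0012815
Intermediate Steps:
G(I) = 7 + 782*I
D(k) = 2*k*(11 + k) (D(k) = (11 + k)*(2*k) = 2*k*(11 + k))
H(B) = -86732 + 830*B*(11 + B) (H(B) = 3 + (117 + 298)*(-209 + 2*B*(11 + B)) = 3 + 415*(-209 + 2*B*(11 + B)) = 3 + (-86735 + 830*B*(11 + B)) = -86732 + 830*B*(11 + B))
G(121)/H(293) = (7 + 782*121)/(-86732 + 830*293*(11 + 293)) = (7 + 94622)/(-86732 + 830*293*304) = 94629/(-86732 + 73929760) = 94629/73843028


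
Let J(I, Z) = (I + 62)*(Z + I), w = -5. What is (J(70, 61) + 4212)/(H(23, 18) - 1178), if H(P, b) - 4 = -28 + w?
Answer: -21504/1207 ≈ -17.816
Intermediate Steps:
H(P, b) = -29 (H(P, b) = 4 + (-28 - 5) = 4 - 33 = -29)
J(I, Z) = (62 + I)*(I + Z)
(J(70, 61) + 4212)/(H(23, 18) - 1178) = ((70² + 62*70 + 62*61 + 70*61) + 4212)/(-29 - 1178) = ((4900 + 4340 + 3782 + 4270) + 4212)/(-1207) = (17292 + 4212)*(-1/1207) = 21504*(-1/1207) = -21504/1207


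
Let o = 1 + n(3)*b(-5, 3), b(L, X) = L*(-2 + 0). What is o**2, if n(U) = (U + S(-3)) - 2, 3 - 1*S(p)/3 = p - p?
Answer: 10201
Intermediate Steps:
S(p) = 9 (S(p) = 9 - 3*(p - p) = 9 - 3*0 = 9 + 0 = 9)
b(L, X) = -2*L (b(L, X) = L*(-2) = -2*L)
n(U) = 7 + U (n(U) = (U + 9) - 2 = (9 + U) - 2 = 7 + U)
o = 101 (o = 1 + (7 + 3)*(-2*(-5)) = 1 + 10*10 = 1 + 100 = 101)
o**2 = 101**2 = 10201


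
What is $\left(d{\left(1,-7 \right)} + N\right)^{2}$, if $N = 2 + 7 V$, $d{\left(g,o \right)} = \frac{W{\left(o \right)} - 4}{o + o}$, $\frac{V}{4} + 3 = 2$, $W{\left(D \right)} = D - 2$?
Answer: $\frac{123201}{196} \approx 628.58$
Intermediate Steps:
$W{\left(D \right)} = -2 + D$
$V = -4$ ($V = -12 + 4 \cdot 2 = -12 + 8 = -4$)
$d{\left(g,o \right)} = \frac{-6 + o}{2 o}$ ($d{\left(g,o \right)} = \frac{\left(-2 + o\right) - 4}{o + o} = \frac{-6 + o}{2 o}$)
$N = -26$ ($N = 2 + 7 \left(-4\right) = 2 - 28 = -26$)
$\left(d{\left(1,-7 \right)} + N\right)^{2} = \left(\frac{-6 - 7}{2 \left(-7\right)} - 26\right)^{2} = \left(\frac{1}{2} \left(- \frac{1}{7}\right) \left(-13\right) - 26\right)^{2} = \left(\frac{13}{14} - 26\right)^{2} = \left(- \frac{351}{14}\right)^{2} = \frac{123201}{196}$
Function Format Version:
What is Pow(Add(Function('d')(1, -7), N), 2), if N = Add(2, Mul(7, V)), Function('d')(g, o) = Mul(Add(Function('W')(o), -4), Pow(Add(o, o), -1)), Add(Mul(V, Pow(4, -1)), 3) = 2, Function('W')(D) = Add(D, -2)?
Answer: Rational(123201, 196) ≈ 628.58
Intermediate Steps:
Function('W')(D) = Add(-2, D)
V = -4 (V = Add(-12, Mul(4, 2)) = Add(-12, 8) = -4)
Function('d')(g, o) = Mul(Rational(1, 2), Pow(o, -1), Add(-6, o)) (Function('d')(g, o) = Mul(Add(Add(-2, o), -4), Pow(Add(o, o), -1)) = Mul(Add(-6, o), Pow(Mul(2, o), -1)) = Mul(Add(-6, o), Mul(Rational(1, 2), Pow(o, -1))) = Mul(Rational(1, 2), Pow(o, -1), Add(-6, o)))
N = -26 (N = Add(2, Mul(7, -4)) = Add(2, -28) = -26)
Pow(Add(Function('d')(1, -7), N), 2) = Pow(Add(Mul(Rational(1, 2), Pow(-7, -1), Add(-6, -7)), -26), 2) = Pow(Add(Mul(Rational(1, 2), Rational(-1, 7), -13), -26), 2) = Pow(Add(Rational(13, 14), -26), 2) = Pow(Rational(-351, 14), 2) = Rational(123201, 196)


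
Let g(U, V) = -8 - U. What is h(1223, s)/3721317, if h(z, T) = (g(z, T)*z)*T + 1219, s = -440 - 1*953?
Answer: 699060276/1240439 ≈ 563.56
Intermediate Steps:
s = -1393 (s = -440 - 953 = -1393)
h(z, T) = 1219 + T*z*(-8 - z) (h(z, T) = ((-8 - z)*z)*T + 1219 = (z*(-8 - z))*T + 1219 = T*z*(-8 - z) + 1219 = 1219 + T*z*(-8 - z))
h(1223, s)/3721317 = (1219 - 1*(-1393)*1223*(8 + 1223))/3721317 = (1219 - 1*(-1393)*1223*1231)*(1/3721317) = (1219 + 2097179609)*(1/3721317) = 2097180828*(1/3721317) = 699060276/1240439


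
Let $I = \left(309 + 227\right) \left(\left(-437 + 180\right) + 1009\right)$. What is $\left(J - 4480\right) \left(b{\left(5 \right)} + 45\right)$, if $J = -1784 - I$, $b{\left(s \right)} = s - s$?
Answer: $-18420120$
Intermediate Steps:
$b{\left(s \right)} = 0$
$I = 403072$ ($I = 536 \left(-257 + 1009\right) = 536 \cdot 752 = 403072$)
$J = -404856$ ($J = -1784 - 403072 = -404856$)
$\left(J - 4480\right) \left(b{\left(5 \right)} + 45\right) = \left(-404856 - 4480\right) \left(0 + 45\right) = \left(-404856 - 4480\right) 45 = \left(-409336\right) 45 = -18420120$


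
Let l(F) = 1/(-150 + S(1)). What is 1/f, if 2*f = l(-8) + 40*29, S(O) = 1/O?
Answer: 298/172839 ≈ 0.0017241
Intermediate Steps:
l(F) = -1/149 (l(F) = 1/(-150 + 1/1) = 1/(-150 + 1) = 1/(-149) = -1/149)
f = 172839/298 (f = (-1/149 + 40*29)/2 = (-1/149 + 1160)/2 = (1/2)*(172839/149) = 172839/298 ≈ 580.00)
1/f = 1/(172839/298) = 298/172839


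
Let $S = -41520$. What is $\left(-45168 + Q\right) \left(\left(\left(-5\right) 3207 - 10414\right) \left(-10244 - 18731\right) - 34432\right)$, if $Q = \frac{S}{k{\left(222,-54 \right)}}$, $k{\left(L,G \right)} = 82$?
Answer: $- \frac{1435057620918264}{41} \approx -3.5001 \cdot 10^{13}$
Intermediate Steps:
$Q = - \frac{20760}{41}$ ($Q = - \frac{41520}{82} = \left(-41520\right) \frac{1}{82} = - \frac{20760}{41} \approx -506.34$)
$\left(-45168 + Q\right) \left(\left(\left(-5\right) 3207 - 10414\right) \left(-10244 - 18731\right) - 34432\right) = \left(-45168 - \frac{20760}{41}\right) \left(\left(\left(-5\right) 3207 - 10414\right) \left(-10244 - 18731\right) - 34432\right) = - \frac{1872648 \left(\left(-16035 - 10414\right) \left(-28975\right) - 34432\right)}{41} = - \frac{1872648 \left(\left(-26449\right) \left(-28975\right) - 34432\right)}{41} = - \frac{1872648 \left(766359775 - 34432\right)}{41} = \left(- \frac{1872648}{41}\right) 766325343 = - \frac{1435057620918264}{41}$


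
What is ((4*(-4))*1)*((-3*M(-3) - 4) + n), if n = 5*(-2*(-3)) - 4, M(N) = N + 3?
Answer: -352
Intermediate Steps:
M(N) = 3 + N
n = 26 (n = 5*6 - 4 = 30 - 4 = 26)
((4*(-4))*1)*((-3*M(-3) - 4) + n) = ((4*(-4))*1)*((-3*(3 - 3) - 4) + 26) = (-16*1)*((-3*0 - 4) + 26) = -16*((0 - 4) + 26) = -16*(-4 + 26) = -16*22 = -352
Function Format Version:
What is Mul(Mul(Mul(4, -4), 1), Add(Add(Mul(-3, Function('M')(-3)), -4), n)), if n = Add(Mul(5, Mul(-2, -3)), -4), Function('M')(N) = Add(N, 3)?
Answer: -352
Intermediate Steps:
Function('M')(N) = Add(3, N)
n = 26 (n = Add(Mul(5, 6), -4) = Add(30, -4) = 26)
Mul(Mul(Mul(4, -4), 1), Add(Add(Mul(-3, Function('M')(-3)), -4), n)) = Mul(Mul(Mul(4, -4), 1), Add(Add(Mul(-3, Add(3, -3)), -4), 26)) = Mul(Mul(-16, 1), Add(Add(Mul(-3, 0), -4), 26)) = Mul(-16, Add(Add(0, -4), 26)) = Mul(-16, Add(-4, 26)) = Mul(-16, 22) = -352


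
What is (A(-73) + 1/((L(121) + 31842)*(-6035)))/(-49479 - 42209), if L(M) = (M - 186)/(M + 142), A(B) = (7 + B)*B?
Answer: -243498777815767/4633855529347480 ≈ -0.052548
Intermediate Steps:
A(B) = B*(7 + B)
L(M) = (-186 + M)/(142 + M)
(A(-73) + 1/((L(121) + 31842)*(-6035)))/(-49479 - 42209) = (-73*(7 - 73) + 1/(((-186 + 121)/(142 + 121) + 31842)*(-6035)))/(-49479 - 42209) = (-73*(-66) - 1/6035/(-65/263 + 31842))/(-91688) = (4818 - 1/6035/((1/263)*(-65) + 31842))*(-1/91688) = (4818 - 1/6035/(-65/263 + 31842))*(-1/91688) = (4818 - 1/6035/(8374381/263))*(-1/91688) = (4818 + (263/8374381)*(-1/6035))*(-1/91688) = (4818 - 263/50539389335)*(-1/91688) = (243498777815767/50539389335)*(-1/91688) = -243498777815767/4633855529347480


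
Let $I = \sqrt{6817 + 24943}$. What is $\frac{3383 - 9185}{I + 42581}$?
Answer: $- \frac{247054962}{1813109801} + \frac{23208 \sqrt{1985}}{1813109801} \approx -0.13569$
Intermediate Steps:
$I = 4 \sqrt{1985}$ ($I = \sqrt{31760} = 4 \sqrt{1985} \approx 178.21$)
$\frac{3383 - 9185}{I + 42581} = \frac{3383 - 9185}{4 \sqrt{1985} + 42581} = - \frac{5802}{42581 + 4 \sqrt{1985}}$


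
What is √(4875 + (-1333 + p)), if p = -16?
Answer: √3526 ≈ 59.380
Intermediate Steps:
√(4875 + (-1333 + p)) = √(4875 + (-1333 - 16)) = √(4875 - 1349) = √3526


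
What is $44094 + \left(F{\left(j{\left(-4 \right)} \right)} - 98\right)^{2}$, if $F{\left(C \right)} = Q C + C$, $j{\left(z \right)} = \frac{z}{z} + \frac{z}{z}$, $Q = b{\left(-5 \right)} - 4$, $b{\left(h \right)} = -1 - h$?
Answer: $53310$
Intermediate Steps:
$Q = 0$ ($Q = \left(-1 - -5\right) - 4 = \left(-1 + 5\right) - 4 = 4 - 4 = 0$)
$j{\left(z \right)} = 2$ ($j{\left(z \right)} = 1 + 1 = 2$)
$F{\left(C \right)} = C$ ($F{\left(C \right)} = 0 C + C = 0 + C = C$)
$44094 + \left(F{\left(j{\left(-4 \right)} \right)} - 98\right)^{2} = 44094 + \left(2 - 98\right)^{2} = 44094 + \left(-96\right)^{2} = 44094 + 9216 = 53310$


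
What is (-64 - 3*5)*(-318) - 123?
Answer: 24999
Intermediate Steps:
(-64 - 3*5)*(-318) - 123 = (-64 - 15)*(-318) - 123 = -79*(-318) - 123 = 25122 - 123 = 24999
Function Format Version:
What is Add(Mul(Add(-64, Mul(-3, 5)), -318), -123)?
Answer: 24999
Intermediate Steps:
Add(Mul(Add(-64, Mul(-3, 5)), -318), -123) = Add(Mul(Add(-64, -15), -318), -123) = Add(Mul(-79, -318), -123) = Add(25122, -123) = 24999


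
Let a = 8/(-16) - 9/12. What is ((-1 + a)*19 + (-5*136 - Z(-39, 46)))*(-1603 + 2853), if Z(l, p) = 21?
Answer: -1859375/2 ≈ -9.2969e+5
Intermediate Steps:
a = -5/4 (a = 8*(-1/16) - 9*1/12 = -½ - ¾ = -5/4 ≈ -1.2500)
((-1 + a)*19 + (-5*136 - Z(-39, 46)))*(-1603 + 2853) = ((-1 - 5/4)*19 + (-5*136 - 1*21))*(-1603 + 2853) = (-9/4*19 + (-680 - 21))*1250 = (-171/4 - 701)*1250 = -2975/4*1250 = -1859375/2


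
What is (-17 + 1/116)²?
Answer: 3884841/13456 ≈ 288.71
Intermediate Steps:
(-17 + 1/116)² = (-1971/116)² = 3884841/13456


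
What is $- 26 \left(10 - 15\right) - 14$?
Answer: $116$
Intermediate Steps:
$- 26 \left(10 - 15\right) - 14 = \left(-26\right) \left(-5\right) - 14 = 130 - 14 = 116$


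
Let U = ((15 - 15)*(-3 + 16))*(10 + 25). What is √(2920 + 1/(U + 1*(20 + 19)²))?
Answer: 29*√5281/39 ≈ 54.037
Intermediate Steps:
U = 0 (U = (0*13)*35 = 0*35 = 0)
√(2920 + 1/(U + 1*(20 + 19)²)) = √(2920 + 1/(0 + 1*(20 + 19)²)) = √(2920 + 1/(0 + 1*39²)) = √(2920 + 1/(0 + 1*1521)) = √(2920 + 1/(0 + 1521)) = √(2920 + 1/1521) = √(4441321/1521) = 29*√5281/39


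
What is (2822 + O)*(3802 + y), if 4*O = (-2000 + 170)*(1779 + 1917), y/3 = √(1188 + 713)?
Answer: -6418148596 - 5064294*√1901 ≈ -6.6390e+9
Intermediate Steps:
y = 3*√1901 (y = 3*√(1188 + 713) = 3*√1901 ≈ 130.80)
O = -1690920 (O = ((-2000 + 170)*(1779 + 1917))/4 = (-1830*3696)/4 = (¼)*(-6763680) = -1690920)
(2822 + O)*(3802 + y) = (2822 - 1690920)*(3802 + 3*√1901) = -1688098*(3802 + 3*√1901) = -6418148596 - 5064294*√1901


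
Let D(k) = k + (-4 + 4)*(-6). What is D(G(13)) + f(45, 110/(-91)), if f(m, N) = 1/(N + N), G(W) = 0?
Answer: -91/220 ≈ -0.41364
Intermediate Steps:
f(m, N) = 1/(2*N)
D(k) = k (D(k) = k + 0*(-6) = k + 0 = k)
D(G(13)) + f(45, 110/(-91)) = 0 + 1/(2*((110/(-91)))) = 0 + 1/(2*((110*(-1/91)))) = 0 + 1/(2*(-110/91)) = 0 + (1/2)*(-91/110) = 0 - 91/220 = -91/220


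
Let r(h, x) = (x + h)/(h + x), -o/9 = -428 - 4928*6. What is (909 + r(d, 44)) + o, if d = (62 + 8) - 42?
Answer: 270874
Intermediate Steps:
d = 28 (d = 70 - 42 = 28)
o = 269964 (o = -9*(-428 - 4928*6) = -9*(-428 - 1*29568) = -9*(-428 - 29568) = -9*(-29996) = 269964)
r(h, x) = 1 (r(h, x) = (h + x)/(h + x) = 1)
(909 + r(d, 44)) + o = (909 + 1) + 269964 = 910 + 269964 = 270874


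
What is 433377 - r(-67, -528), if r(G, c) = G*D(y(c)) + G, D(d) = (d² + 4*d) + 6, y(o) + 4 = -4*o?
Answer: 298724278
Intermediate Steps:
y(o) = -4 - 4*o
D(d) = 6 + d² + 4*d
r(G, c) = G + G*(-10 + (-4 - 4*c)² - 16*c) (r(G, c) = G*(6 + (-4 - 4*c)² + 4*(-4 - 4*c)) + G = G*(6 + (-4 - 4*c)² + (-16 - 16*c)) + G = G*(-10 + (-4 - 4*c)² - 16*c) + G = G + G*(-10 + (-4 - 4*c)² - 16*c))
433377 - r(-67, -528) = 433377 - (-67)*(7 + 16*(-528) + 16*(-528)²) = 433377 - (-67)*(7 - 8448 + 16*278784) = 433377 - (-67)*(7 - 8448 + 4460544) = 433377 - (-67)*4452103 = 433377 - 1*(-298290901) = 433377 + 298290901 = 298724278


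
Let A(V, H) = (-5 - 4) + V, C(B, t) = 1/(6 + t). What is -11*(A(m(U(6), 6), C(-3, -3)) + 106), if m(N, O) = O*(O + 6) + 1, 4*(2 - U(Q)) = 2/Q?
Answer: -1870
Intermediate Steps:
U(Q) = 2 - 1/(2*Q)
m(N, O) = 1 + O*(6 + O) (m(N, O) = O*(6 + O) + 1 = 1 + O*(6 + O))
A(V, H) = -9 + V
-11*(A(m(U(6), 6), C(-3, -3)) + 106) = -11*((-9 + (1 + 6**2 + 6*6)) + 106) = -11*((-9 + (1 + 36 + 36)) + 106) = -11*((-9 + 73) + 106) = -11*(64 + 106) = -11*170 = -1870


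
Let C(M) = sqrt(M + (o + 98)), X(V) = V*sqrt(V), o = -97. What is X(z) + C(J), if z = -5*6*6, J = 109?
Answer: sqrt(110) - 1080*I*sqrt(5) ≈ 10.488 - 2415.0*I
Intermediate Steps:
z = -180 (z = -30*6 = -180)
X(V) = V**(3/2)
C(M) = sqrt(1 + M) (C(M) = sqrt(M + (-97 + 98)) = sqrt(M + 1) = sqrt(1 + M))
X(z) + C(J) = (-180)**(3/2) + sqrt(1 + 109) = -1080*I*sqrt(5) + sqrt(110) = sqrt(110) - 1080*I*sqrt(5)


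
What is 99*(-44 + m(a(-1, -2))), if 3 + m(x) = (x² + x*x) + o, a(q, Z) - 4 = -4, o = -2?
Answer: -4851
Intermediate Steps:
a(q, Z) = 0 (a(q, Z) = 4 - 4 = 0)
m(x) = -5 + 2*x² (m(x) = -3 + ((x² + x*x) - 2) = -3 + ((x² + x²) - 2) = -3 + (2*x² - 2) = -3 + (-2 + 2*x²) = -5 + 2*x²)
99*(-44 + m(a(-1, -2))) = 99*(-44 + (-5 + 2*0²)) = 99*(-44 + (-5 + 2*0)) = 99*(-44 + (-5 + 0)) = 99*(-44 - 5) = 99*(-49) = -4851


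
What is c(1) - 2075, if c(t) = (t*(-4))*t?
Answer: -2079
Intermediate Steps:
c(t) = -4*t**2 (c(t) = (-4*t)*t = -4*t**2)
c(1) - 2075 = -4*1**2 - 2075 = -4*1 - 2075 = -4 - 2075 = -2079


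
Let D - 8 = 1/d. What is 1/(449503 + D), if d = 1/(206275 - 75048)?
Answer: 1/580738 ≈ 1.7219e-6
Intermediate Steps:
d = 1/131227 ≈ 7.6204e-6
D = 131235 (D = 8 + 1/(1/131227) = 8 + 131227 = 131235)
1/(449503 + D) = 1/(449503 + 131235) = 1/580738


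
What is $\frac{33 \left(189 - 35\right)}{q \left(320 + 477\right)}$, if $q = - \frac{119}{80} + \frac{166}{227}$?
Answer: $- \frac{92289120}{10945201} \approx -8.4319$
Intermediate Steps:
$q = - \frac{13733}{18160}$ ($q = \left(-119\right) \frac{1}{80} + 166 \cdot \frac{1}{227} = - \frac{119}{80} + \frac{166}{227} = - \frac{13733}{18160} \approx -0.75622$)
$\frac{33 \left(189 - 35\right)}{q \left(320 + 477\right)} = \frac{33 \left(189 - 35\right)}{\left(- \frac{13733}{18160}\right) \left(320 + 477\right)} = \frac{33 \cdot 154}{\left(- \frac{13733}{18160}\right) 797} = \frac{5082}{- \frac{10945201}{18160}} = 5082 \left(- \frac{18160}{10945201}\right) = - \frac{92289120}{10945201}$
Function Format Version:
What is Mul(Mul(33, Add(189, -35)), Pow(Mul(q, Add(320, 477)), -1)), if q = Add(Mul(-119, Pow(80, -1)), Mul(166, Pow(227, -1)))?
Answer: Rational(-92289120, 10945201) ≈ -8.4319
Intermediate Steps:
q = Rational(-13733, 18160) (q = Add(Mul(-119, Rational(1, 80)), Mul(166, Rational(1, 227))) = Add(Rational(-119, 80), Rational(166, 227)) = Rational(-13733, 18160) ≈ -0.75622)
Mul(Mul(33, Add(189, -35)), Pow(Mul(q, Add(320, 477)), -1)) = Mul(Mul(33, Add(189, -35)), Pow(Mul(Rational(-13733, 18160), Add(320, 477)), -1)) = Mul(Mul(33, 154), Pow(Mul(Rational(-13733, 18160), 797), -1)) = Mul(5082, Pow(Rational(-10945201, 18160), -1)) = Mul(5082, Rational(-18160, 10945201)) = Rational(-92289120, 10945201)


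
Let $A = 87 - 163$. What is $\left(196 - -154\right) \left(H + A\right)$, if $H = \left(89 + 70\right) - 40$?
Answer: $15050$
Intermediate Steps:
$A = -76$
$H = 119$ ($H = 159 - 40 = 119$)
$\left(196 - -154\right) \left(H + A\right) = \left(196 - -154\right) \left(119 - 76\right) = \left(196 + 154\right) 43 = 350 \cdot 43 = 15050$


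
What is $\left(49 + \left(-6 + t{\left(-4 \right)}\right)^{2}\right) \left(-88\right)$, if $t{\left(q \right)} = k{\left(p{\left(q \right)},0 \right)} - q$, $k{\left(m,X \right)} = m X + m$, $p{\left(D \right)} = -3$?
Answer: $-6512$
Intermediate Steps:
$k{\left(m,X \right)} = m + X m$ ($k{\left(m,X \right)} = X m + m = m + X m$)
$t{\left(q \right)} = -3 - q$ ($t{\left(q \right)} = - 3 \left(1 + 0\right) - q = \left(-3\right) 1 - q = -3 - q$)
$\left(49 + \left(-6 + t{\left(-4 \right)}\right)^{2}\right) \left(-88\right) = \left(49 + \left(-6 - -1\right)^{2}\right) \left(-88\right) = \left(49 + \left(-6 + \left(-3 + 4\right)\right)^{2}\right) \left(-88\right) = \left(49 + \left(-6 + 1\right)^{2}\right) \left(-88\right) = \left(49 + \left(-5\right)^{2}\right) \left(-88\right) = \left(49 + 25\right) \left(-88\right) = 74 \left(-88\right) = -6512$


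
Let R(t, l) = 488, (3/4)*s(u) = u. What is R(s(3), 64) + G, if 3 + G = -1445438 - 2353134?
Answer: -3798087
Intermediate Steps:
s(u) = 4*u/3
G = -3798575 (G = -3 + (-1445438 - 2353134) = -3 - 3798572 = -3798575)
R(s(3), 64) + G = 488 - 3798575 = -3798087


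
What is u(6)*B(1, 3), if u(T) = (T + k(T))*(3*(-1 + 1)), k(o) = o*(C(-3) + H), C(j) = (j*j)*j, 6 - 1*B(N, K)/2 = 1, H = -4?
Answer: 0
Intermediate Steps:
B(N, K) = 10 (B(N, K) = 12 - 2*1 = 12 - 2 = 10)
C(j) = j³ (C(j) = j²*j = j³)
k(o) = -31*o (k(o) = o*((-3)³ - 4) = o*(-27 - 4) = o*(-31) = -31*o)
u(T) = 0 (u(T) = (T - 31*T)*(3*(-1 + 1)) = (-30*T)*(3*0) = -30*T*0 = 0)
u(6)*B(1, 3) = 0*10 = 0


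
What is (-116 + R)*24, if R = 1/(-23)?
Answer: -64056/23 ≈ -2785.0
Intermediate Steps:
R = -1/23 ≈ -0.043478
(-116 + R)*24 = (-116 - 1/23)*24 = -2669/23*24 = -64056/23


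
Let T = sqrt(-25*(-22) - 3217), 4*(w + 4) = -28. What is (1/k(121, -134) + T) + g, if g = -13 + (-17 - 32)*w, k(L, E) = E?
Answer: 70483/134 + I*sqrt(2667) ≈ 525.99 + 51.643*I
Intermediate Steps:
w = -11 (w = -4 + (1/4)*(-28) = -4 - 7 = -11)
g = 526 (g = -13 + (-17 - 32)*(-11) = -13 - 49*(-11) = -13 + 539 = 526)
T = I*sqrt(2667) (T = sqrt(550 - 3217) = sqrt(-2667) = I*sqrt(2667) ≈ 51.643*I)
(1/k(121, -134) + T) + g = (1/(-134) + I*sqrt(2667)) + 526 = (-1/134 + I*sqrt(2667)) + 526 = 70483/134 + I*sqrt(2667)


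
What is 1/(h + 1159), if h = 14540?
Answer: 1/15699 ≈ 6.3698e-5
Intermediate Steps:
1/(h + 1159) = 1/(14540 + 1159) = 1/15699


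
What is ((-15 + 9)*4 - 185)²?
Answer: 43681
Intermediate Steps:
((-15 + 9)*4 - 185)² = (-6*4 - 185)² = (-24 - 185)² = (-209)² = 43681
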